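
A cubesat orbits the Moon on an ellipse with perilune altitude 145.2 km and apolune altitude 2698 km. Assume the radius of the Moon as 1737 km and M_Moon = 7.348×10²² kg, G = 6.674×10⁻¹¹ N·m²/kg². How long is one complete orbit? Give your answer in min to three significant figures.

T ≈ 265 min

μ = GM = 6.674×10⁻¹¹ × 7.348×10²² = 4.904×10¹² m³/s².
r_p = 1737 + 145.2 = 1882.2 km = 1.8822×10⁶ m.
r_a = 1737 + 2698 = 4435.0 km = 4.4350×10⁶ m.
Semi-major axis a = (r_p + r_a)/2 = (1882.2 + 4435.0)/2 = 3158.6 km = 3.159×10⁶ m.
By Kepler's third law T = 2π√(a³/μ) = 2π × 2.535×10³ = 1.593×10⁴ s.
= 265.5 min.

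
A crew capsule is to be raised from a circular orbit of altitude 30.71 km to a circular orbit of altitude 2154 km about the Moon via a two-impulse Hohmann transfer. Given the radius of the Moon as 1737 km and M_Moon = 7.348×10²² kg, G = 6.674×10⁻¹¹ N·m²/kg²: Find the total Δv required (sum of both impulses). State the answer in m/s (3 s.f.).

Δv_total ≈ 523 m/s

μ = GM = 6.674×10⁻¹¹ × 7.348×10²² = 4.904×10¹² m³/s².
r₁ = 1737 + 30.71 = 1767.7 km = 1.7677×10⁶ m.
r₂ = 1737 + 2154 = 3891.0 km = 3.8910×10⁶ m.
Transfer ellipse a_t = (r₁ + r₂)/2 = 2.829×10⁶ m.
At r₁: circular v_c1 = √(μ/r₁) = 1666 m/s; transfer-perilune v_p = √[μ(2/r₁ − 1/a_t)] = 1953 m/s.
Δv₁ = v_p − v_c1 = 287.6 m/s.
At r₂: circular v_c2 = √(μ/r₂) = 1123 m/s; transfer-apolune v_a = √[μ(2/r₂ − 1/a_t)] = 887.4 m/s.
Δv₂ = v_c2 − v_a = 235.3 m/s.
Total Δv = Δv₁ + Δv₂ = 522.9 m/s.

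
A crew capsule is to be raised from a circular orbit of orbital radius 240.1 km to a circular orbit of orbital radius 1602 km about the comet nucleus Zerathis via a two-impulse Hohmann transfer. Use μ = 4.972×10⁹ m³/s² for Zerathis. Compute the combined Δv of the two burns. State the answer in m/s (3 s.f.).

r₁ = 240.1 km = 2.401×10⁵ m.
r₂ = 1602 km = 1.602×10⁶ m.
Transfer ellipse a_t = (r₁ + r₂)/2 = 9.210×10⁵ m.
At r₁: circular v_c1 = √(μ/r₁) = 143.9 m/s; transfer-periapsis v_p = √[μ(2/r₁ − 1/a_t)] = 189.8 m/s.
Δv₁ = v_p − v_c1 = 45.88 m/s.
At r₂: circular v_c2 = √(μ/r₂) = 55.71 m/s; transfer-apoapsis v_a = √[μ(2/r₂ − 1/a_t)] = 28.44 m/s.
Δv₂ = v_c2 − v_a = 27.27 m/s.
Total Δv = Δv₁ + Δv₂ = 73.15 m/s.

Δv_total ≈ 73.1 m/s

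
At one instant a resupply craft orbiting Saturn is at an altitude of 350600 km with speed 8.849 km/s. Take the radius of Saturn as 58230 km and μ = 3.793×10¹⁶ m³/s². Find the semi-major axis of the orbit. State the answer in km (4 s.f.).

a ≈ 3.537×10⁵ km

r = 58230 + 350600 = 4.0883×10⁵ km = 4.088×10⁸ m.
Vis-viva rearranged: 1/a = 2/r − v²/μ = 4.892×10⁻⁹ − 2.064×10⁻⁹ = 2.828×10⁻⁹ m⁻¹.
a = 3.537×10⁸ m = 3.5366×10⁵ km.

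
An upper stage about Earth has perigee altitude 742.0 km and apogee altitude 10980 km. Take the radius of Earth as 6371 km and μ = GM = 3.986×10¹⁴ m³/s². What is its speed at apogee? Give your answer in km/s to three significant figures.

v ≈ 3.65 km/s

r_p = 6371 + 742.0 = 7113.0 km = 7.1130×10⁶ m.
r_a = 6371 + 10980 = 17351 km = 1.7351×10⁷ m.
Semi-major axis a = (r_p + r_a)/2 = 12232 km = 1.223×10⁷ m.
Vis-viva: v² = μ(2/r − 1/a) = 3.986×10¹⁴ × (1.153×10⁻⁷ − 8.175×10⁻⁸) = 1.336×10⁷ m²/s².
v = 3655 m/s = 3.655 km/s.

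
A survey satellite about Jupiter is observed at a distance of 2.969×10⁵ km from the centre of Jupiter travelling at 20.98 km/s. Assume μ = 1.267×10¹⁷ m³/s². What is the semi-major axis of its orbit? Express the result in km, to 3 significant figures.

a ≈ 3.07×10⁵ km

r = 2.969×10⁸ m.
Specific orbital energy ε = v²/2 − μ/r = (20980)²/2 − 1.267×10¹⁷/2.969×10⁸ = -2.067×10⁸ J/kg.
Since ε = −μ/(2a), a = −μ/(2ε) = 3.065×10⁸ m = 3.0654×10⁵ km.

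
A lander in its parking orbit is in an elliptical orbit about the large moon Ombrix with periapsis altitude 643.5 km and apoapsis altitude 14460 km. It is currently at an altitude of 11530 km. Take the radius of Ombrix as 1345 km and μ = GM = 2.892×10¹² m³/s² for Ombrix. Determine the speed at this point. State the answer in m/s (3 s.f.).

r_p = 1345 + 643.5 = 1988.5 km = 1.9885×10⁶ m.
r_a = 1345 + 14460 = 15805 km = 1.5805×10⁷ m.
r = 1345 + 11530 = 12875 km = 1.288×10⁷ m.
Semi-major axis a = (r_p + r_a)/2 = 8896.8 km = 8.897×10⁶ m.
Vis-viva: v² = μ(2/r − 1/a) = 2.892×10¹² × (1.553×10⁻⁷ − 1.124×10⁻⁷) = 1.242×10⁵ m²/s².
v = 352.4 m/s.

v ≈ 352 m/s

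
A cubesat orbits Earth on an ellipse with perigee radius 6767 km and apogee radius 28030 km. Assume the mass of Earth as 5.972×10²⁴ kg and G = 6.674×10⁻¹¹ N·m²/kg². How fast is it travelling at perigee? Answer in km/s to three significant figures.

v ≈ 9.74 km/s

μ = GM = 6.674×10⁻¹¹ × 5.972×10²⁴ = 3.986×10¹⁴ m³/s².
Semi-major axis a = (r_p + r_a)/2 = 17398 km = 1.740×10⁷ m.
Vis-viva: v² = μ(2/r − 1/a) = 3.986×10¹⁴ × (2.956×10⁻⁷ − 5.748×10⁻⁸) = 9.489×10⁷ m²/s².
v = 9741 m/s = 9.741 km/s.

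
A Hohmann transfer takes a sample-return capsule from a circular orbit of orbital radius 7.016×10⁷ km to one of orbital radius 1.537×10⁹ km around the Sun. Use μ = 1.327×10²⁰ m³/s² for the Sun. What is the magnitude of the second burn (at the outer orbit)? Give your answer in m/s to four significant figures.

Δv ≈ 6546 m/s

r₁ = 7.016×10⁷ km = 7.016×10¹⁰ m.
r₂ = 1.537×10⁹ km = 1.537×10¹² m.
Transfer ellipse a_t = (r₁ + r₂)/2 = 8.036×10¹¹ m.
At r₁: circular v_c1 = √(μ/r₁) = 43490 m/s; transfer-perihelion v_p = √[μ(2/r₁ − 1/a_t)] = 60150 m/s.
At r₂: circular v_c2 = √(μ/r₂) = 9292 m/s; transfer-aphelion v_a = √[μ(2/r₂ − 1/a_t)] = 2746 m/s.
Δv₂ = v_c2 − v_a = 6546 m/s.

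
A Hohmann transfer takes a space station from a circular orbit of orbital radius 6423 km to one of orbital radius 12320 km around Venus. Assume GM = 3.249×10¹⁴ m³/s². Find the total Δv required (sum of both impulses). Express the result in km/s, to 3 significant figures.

r₁ = 6423 km = 6.423×10⁶ m.
r₂ = 12320 km = 1.232×10⁷ m.
Transfer ellipse a_t = (r₁ + r₂)/2 = 9.372×10⁶ m.
At r₁: circular v_c1 = √(μ/r₁) = 7112 m/s; transfer-periapsis v_p = √[μ(2/r₁ − 1/a_t)] = 8155 m/s.
Δv₁ = v_p − v_c1 = 1042 m/s.
At r₂: circular v_c2 = √(μ/r₂) = 5135 m/s; transfer-apoapsis v_a = √[μ(2/r₂ − 1/a_t)] = 4251 m/s.
Δv₂ = v_c2 − v_a = 883.9 m/s.
Total Δv = Δv₁ + Δv₂ = 1926 m/s = 1.926 km/s.

Δv_total ≈ 1.93 km/s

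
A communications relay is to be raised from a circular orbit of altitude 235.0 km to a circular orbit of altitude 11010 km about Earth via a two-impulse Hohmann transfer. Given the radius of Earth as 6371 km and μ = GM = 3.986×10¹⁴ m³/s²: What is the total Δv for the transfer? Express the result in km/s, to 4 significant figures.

r₁ = 6371 + 235.0 = 6606.0 km = 6.6060×10⁶ m.
r₂ = 6371 + 11010 = 17381 km = 1.7381×10⁷ m.
Transfer ellipse a_t = (r₁ + r₂)/2 = 1.199×10⁷ m.
At r₁: circular v_c1 = √(μ/r₁) = 7768 m/s; transfer-perigee v_p = √[μ(2/r₁ − 1/a_t)] = 9351 m/s.
Δv₁ = v_p − v_c1 = 1583 m/s.
At r₂: circular v_c2 = √(μ/r₂) = 4789 m/s; transfer-apogee v_a = √[μ(2/r₂ − 1/a_t)] = 3554 m/s.
Δv₂ = v_c2 − v_a = 1235 m/s.
Total Δv = Δv₁ + Δv₂ = 2818 m/s = 2.818 km/s.

Δv_total ≈ 2.818 km/s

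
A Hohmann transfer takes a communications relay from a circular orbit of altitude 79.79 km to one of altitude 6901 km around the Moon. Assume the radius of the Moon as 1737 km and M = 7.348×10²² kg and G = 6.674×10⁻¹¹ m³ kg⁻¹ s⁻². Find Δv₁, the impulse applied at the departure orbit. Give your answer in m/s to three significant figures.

μ = GM = 6.674×10⁻¹¹ × 7.348×10²² = 4.904×10¹² m³/s².
r₁ = 1737 + 79.79 = 1816.8 km = 1.8168×10⁶ m.
r₂ = 1737 + 6901 = 8638.0 km = 8.6380×10⁶ m.
Transfer ellipse a_t = (r₁ + r₂)/2 = 5.227×10⁶ m.
At r₁: circular v_c1 = √(μ/r₁) = 1643 m/s; transfer-perilune v_p = √[μ(2/r₁ − 1/a_t)] = 2112 m/s.
Δv₁ = v_p − v_c1 = 469.0 m/s.

Δv ≈ 469 m/s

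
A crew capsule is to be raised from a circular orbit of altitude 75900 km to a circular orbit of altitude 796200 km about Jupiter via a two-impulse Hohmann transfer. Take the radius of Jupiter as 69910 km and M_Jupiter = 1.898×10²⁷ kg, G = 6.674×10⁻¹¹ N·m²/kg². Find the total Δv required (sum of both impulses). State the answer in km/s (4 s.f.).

Δv_total ≈ 14.69 km/s

μ = GM = 6.674×10⁻¹¹ × 1.898×10²⁷ = 1.267×10¹⁷ m³/s².
r₁ = 69910 + 75900 = 145810 km = 1.4581×10⁸ m.
r₂ = 69910 + 796200 = 866110 km = 8.6611×10⁸ m.
Transfer ellipse a_t = (r₁ + r₂)/2 = 5.060×10⁸ m.
At r₁: circular v_c1 = √(μ/r₁) = 29470 m/s; transfer-perijove v_p = √[μ(2/r₁ − 1/a_t)] = 38560 m/s.
Δv₁ = v_p − v_c1 = 9089 m/s.
At r₂: circular v_c2 = √(μ/r₂) = 12090 m/s; transfer-apojove v_a = √[μ(2/r₂ − 1/a_t)] = 6492 m/s.
Δv₂ = v_c2 − v_a = 5601 m/s.
Total Δv = Δv₁ + Δv₂ = 14690 m/s = 14.69 km/s.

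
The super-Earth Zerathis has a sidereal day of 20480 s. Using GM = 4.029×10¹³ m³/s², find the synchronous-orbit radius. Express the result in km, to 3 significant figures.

A synchronous orbit has period T, so by Kepler's third law a = (μT²/4π²)^(1/3).
μT²/4π² = 4.029×10¹³ × (2.048×10⁴)² / 39.48 = 4.281×10²⁰ m³.
a = 7.536×10⁶ m = 7536.4 km.

r_sync ≈ 7540 km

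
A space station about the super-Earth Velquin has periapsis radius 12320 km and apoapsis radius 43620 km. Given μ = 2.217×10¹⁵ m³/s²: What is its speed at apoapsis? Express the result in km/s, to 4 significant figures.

v ≈ 4.732 km/s

Semi-major axis a = (r_p + r_a)/2 = 27970 km = 2.797×10⁷ m.
Vis-viva: v² = μ(2/r − 1/a) = 2.217×10¹⁵ × (4.585×10⁻⁸ − 3.575×10⁻⁸) = 2.239×10⁷ m²/s².
v = 4732 m/s = 4.732 km/s.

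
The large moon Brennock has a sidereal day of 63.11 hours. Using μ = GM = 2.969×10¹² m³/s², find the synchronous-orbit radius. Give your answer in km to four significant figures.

r_sync ≈ 15720 km

T = 63.11 hours = 2.272×10⁵ s.
A synchronous orbit has period T, so by Kepler's third law a = (μT²/4π²)^(1/3).
μT²/4π² = 2.969×10¹² × (2.272×10⁵)² / 39.48 = 3.882×10²¹ m³.
a = 1.572×10⁷ m = 15716 km.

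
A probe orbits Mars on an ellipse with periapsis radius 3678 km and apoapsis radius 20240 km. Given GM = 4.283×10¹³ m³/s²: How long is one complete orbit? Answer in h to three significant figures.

Semi-major axis a = (r_p + r_a)/2 = (3678.0 + 20240)/2 = 11959 km = 1.196×10⁷ m.
By Kepler's third law T = 2π√(a³/μ) = 2π × 6.319×10³ = 3.971×10⁴ s.
= 11.03 h.

T ≈ 11.0 h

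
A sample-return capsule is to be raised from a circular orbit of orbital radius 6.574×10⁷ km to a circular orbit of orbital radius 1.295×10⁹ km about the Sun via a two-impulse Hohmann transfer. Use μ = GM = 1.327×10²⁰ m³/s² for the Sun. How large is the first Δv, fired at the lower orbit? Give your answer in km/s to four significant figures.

r₁ = 6.574×10⁷ km = 6.574×10¹⁰ m.
r₂ = 1.295×10⁹ km = 1.295×10¹² m.
Transfer ellipse a_t = (r₁ + r₂)/2 = 6.804×10¹¹ m.
At r₁: circular v_c1 = √(μ/r₁) = 44930 m/s; transfer-perihelion v_p = √[μ(2/r₁ − 1/a_t)] = 61980 m/s.
Δv₁ = v_p − v_c1 = 17060 m/s.
= 17.06 km/s.

Δv ≈ 17.06 km/s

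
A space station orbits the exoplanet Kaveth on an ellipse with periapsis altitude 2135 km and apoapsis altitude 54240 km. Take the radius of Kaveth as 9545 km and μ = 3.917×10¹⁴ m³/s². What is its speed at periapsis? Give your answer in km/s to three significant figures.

r_p = 9545 + 2135 = 11680 km = 1.1680×10⁷ m.
r_a = 9545 + 54240 = 63785 km = 6.3785×10⁷ m.
Semi-major axis a = (r_p + r_a)/2 = 37732 km = 3.773×10⁷ m.
Vis-viva: v² = μ(2/r − 1/a) = 3.917×10¹⁴ × (1.712×10⁻⁷ − 2.650×10⁻⁸) = 5.669×10⁷ m²/s².
v = 7529 m/s = 7.529 km/s.

v ≈ 7.53 km/s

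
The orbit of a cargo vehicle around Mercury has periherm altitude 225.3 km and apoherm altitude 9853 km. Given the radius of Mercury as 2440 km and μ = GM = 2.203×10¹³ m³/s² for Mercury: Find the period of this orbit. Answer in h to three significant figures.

T ≈ 7.61 h

r_p = 2440 + 225.3 = 2665.3 km = 2.6653×10⁶ m.
r_a = 2440 + 9853 = 12293 km = 1.2293×10⁷ m.
Semi-major axis a = (r_p + r_a)/2 = (2665.3 + 12293)/2 = 7479.1 km = 7.479×10⁶ m.
By Kepler's third law T = 2π√(a³/μ) = 2π × 4.358×10³ = 2.738×10⁴ s.
= 7.606 h.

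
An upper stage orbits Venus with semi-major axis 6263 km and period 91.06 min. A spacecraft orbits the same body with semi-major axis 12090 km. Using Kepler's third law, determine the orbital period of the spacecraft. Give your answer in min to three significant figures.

Kepler's third law: T² ∝ a³, so T₂ = T₁ (a₂/a₁)^(3/2).
a₂/a₁ = 1.930, (a₂/a₁)^(3/2) = 2.682.
T₂ = 91.06 × 2.682 = 244.2 min.

T₂ ≈ 244 min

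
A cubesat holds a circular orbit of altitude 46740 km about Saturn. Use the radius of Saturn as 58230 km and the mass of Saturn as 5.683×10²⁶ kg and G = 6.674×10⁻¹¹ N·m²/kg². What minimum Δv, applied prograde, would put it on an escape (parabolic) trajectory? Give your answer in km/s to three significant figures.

μ = GM = 6.674×10⁻¹¹ × 5.683×10²⁶ = 3.793×10¹⁶ m³/s².
r = 58230 + 46740 = 104970 km = 1.0497×10⁸ m.
Circular speed v_c = √(μ/r) = 19010 m/s.
Escape speed v_esc = √(2μ/r) = √2 × v_c = 26880 m/s.
Δv = v_esc − v_c = 7874 m/s = 7.874 km/s.

Δv ≈ 7.87 km/s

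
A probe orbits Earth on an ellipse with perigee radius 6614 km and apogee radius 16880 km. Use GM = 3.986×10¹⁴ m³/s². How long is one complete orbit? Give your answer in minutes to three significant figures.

Semi-major axis a = (r_p + r_a)/2 = (6614.0 + 16880)/2 = 11747 km = 1.175×10⁷ m.
By Kepler's third law T = 2π√(a³/μ) = 2π × 2.017×10³ = 1.267×10⁴ s.
= 211.2 minutes.

T ≈ 211 minutes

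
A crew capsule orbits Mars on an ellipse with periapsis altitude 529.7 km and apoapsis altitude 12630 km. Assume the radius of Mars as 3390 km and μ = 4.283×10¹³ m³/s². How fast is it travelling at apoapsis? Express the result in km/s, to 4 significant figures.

r_p = 3390 + 529.7 = 3919.7 km = 3.9197×10⁶ m.
r_a = 3390 + 12630 = 16020 km = 1.6020×10⁷ m.
Semi-major axis a = (r_p + r_a)/2 = 9969.9 km = 9.970×10⁶ m.
Vis-viva: v² = μ(2/r − 1/a) = 4.283×10¹³ × (1.248×10⁻⁷ − 1.003×10⁻⁷) = 1.051×10⁶ m²/s².
v = 1025 m/s = 1.025 km/s.

v ≈ 1.025 km/s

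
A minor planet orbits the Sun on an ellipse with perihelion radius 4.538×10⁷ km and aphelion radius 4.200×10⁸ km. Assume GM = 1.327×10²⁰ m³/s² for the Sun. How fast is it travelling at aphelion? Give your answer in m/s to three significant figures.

Semi-major axis a = (r_p + r_a)/2 = 2.3269×10⁸ km = 2.327×10¹¹ m.
Vis-viva: v² = μ(2/r − 1/a) = 1.327×10²⁰ × (4.762×10⁻¹² − 4.298×10⁻¹²) = 6.162×10⁷ m²/s².
v = 7850 m/s.

v ≈ 7850 m/s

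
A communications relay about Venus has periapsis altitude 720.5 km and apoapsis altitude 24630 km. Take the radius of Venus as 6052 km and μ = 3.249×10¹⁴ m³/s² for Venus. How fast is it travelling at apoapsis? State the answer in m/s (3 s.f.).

r_p = 6052 + 720.5 = 6772.5 km = 6.7725×10⁶ m.
r_a = 6052 + 24630 = 30682 km = 3.0682×10⁷ m.
Semi-major axis a = (r_p + r_a)/2 = 18727 km = 1.873×10⁷ m.
Vis-viva: v² = μ(2/r − 1/a) = 3.249×10¹⁴ × (6.518×10⁻⁸ − 5.340×10⁻⁸) = 3.829×10⁶ m²/s².
v = 1957 m/s.

v ≈ 1960 m/s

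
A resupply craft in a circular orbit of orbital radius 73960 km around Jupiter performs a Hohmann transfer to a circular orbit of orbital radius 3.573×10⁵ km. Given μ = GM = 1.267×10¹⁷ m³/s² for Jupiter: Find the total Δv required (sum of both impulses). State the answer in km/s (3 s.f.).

r₁ = 73960 km = 7.396×10⁷ m.
r₂ = 3.573×10⁵ km = 3.573×10⁸ m.
Transfer ellipse a_t = (r₁ + r₂)/2 = 2.156×10⁸ m.
At r₁: circular v_c1 = √(μ/r₁) = 41390 m/s; transfer-perijove v_p = √[μ(2/r₁ − 1/a_t)] = 53280 m/s.
Δv₁ = v_p − v_c1 = 11890 m/s.
At r₂: circular v_c2 = √(μ/r₂) = 18830 m/s; transfer-apojove v_a = √[μ(2/r₂ − 1/a_t)] = 11030 m/s.
Δv₂ = v_c2 − v_a = 7802 m/s.
Total Δv = Δv₁ + Δv₂ = 19690 m/s = 19.69 km/s.

Δv_total ≈ 19.7 km/s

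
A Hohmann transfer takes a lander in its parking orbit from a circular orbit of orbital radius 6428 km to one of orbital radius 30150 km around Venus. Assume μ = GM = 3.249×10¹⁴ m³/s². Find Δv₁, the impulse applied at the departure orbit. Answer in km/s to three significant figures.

r₁ = 6428 km = 6.428×10⁶ m.
r₂ = 30150 km = 3.015×10⁷ m.
Transfer ellipse a_t = (r₁ + r₂)/2 = 1.829×10⁷ m.
At r₁: circular v_c1 = √(μ/r₁) = 7109 m/s; transfer-periapsis v_p = √[μ(2/r₁ − 1/a_t)] = 9128 m/s.
Δv₁ = v_p − v_c1 = 2019 m/s.
= 2.019 km/s.

Δv ≈ 2.02 km/s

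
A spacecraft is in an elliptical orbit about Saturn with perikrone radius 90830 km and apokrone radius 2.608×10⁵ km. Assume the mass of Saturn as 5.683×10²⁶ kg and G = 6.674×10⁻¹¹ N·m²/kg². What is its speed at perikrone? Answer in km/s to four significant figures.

v ≈ 24.89 km/s

μ = GM = 6.674×10⁻¹¹ × 5.683×10²⁶ = 3.793×10¹⁶ m³/s².
Semi-major axis a = (r_p + r_a)/2 = 1.7582×10⁵ km = 1.758×10⁸ m.
Vis-viva: v² = μ(2/r − 1/a) = 3.793×10¹⁶ × (2.202×10⁻⁸ − 5.688×10⁻⁹) = 6.194×10⁸ m²/s².
v = 24890 m/s = 24.89 km/s.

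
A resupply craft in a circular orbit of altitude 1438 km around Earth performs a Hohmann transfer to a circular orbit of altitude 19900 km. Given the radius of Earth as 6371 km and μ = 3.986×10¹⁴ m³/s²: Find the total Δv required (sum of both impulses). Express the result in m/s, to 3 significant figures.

Δv_total ≈ 2980 m/s

r₁ = 6371 + 1438 = 7809.0 km = 7.8090×10⁶ m.
r₂ = 6371 + 19900 = 26271 km = 2.6271×10⁷ m.
Transfer ellipse a_t = (r₁ + r₂)/2 = 1.704×10⁷ m.
At r₁: circular v_c1 = √(μ/r₁) = 7144 m/s; transfer-perigee v_p = √[μ(2/r₁ − 1/a_t)] = 8871 m/s.
Δv₁ = v_p − v_c1 = 1727 m/s.
At r₂: circular v_c2 = √(μ/r₂) = 3895 m/s; transfer-apogee v_a = √[μ(2/r₂ − 1/a_t)] = 2637 m/s.
Δv₂ = v_c2 − v_a = 1258 m/s.
Total Δv = Δv₁ + Δv₂ = 2985 m/s.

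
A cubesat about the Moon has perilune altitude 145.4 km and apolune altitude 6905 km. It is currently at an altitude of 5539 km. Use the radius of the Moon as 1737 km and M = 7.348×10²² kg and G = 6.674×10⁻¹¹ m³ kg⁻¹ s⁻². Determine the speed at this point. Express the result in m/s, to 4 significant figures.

v ≈ 645.0 m/s

μ = GM = 6.674×10⁻¹¹ × 7.348×10²² = 4.904×10¹² m³/s².
r_p = 1737 + 145.4 = 1882.4 km = 1.8824×10⁶ m.
r_a = 1737 + 6905 = 8642.0 km = 8.6420×10⁶ m.
r = 1737 + 5539 = 7276.0 km = 7.276×10⁶ m.
Semi-major axis a = (r_p + r_a)/2 = 5262.2 km = 5.262×10⁶ m.
Vis-viva: v² = μ(2/r − 1/a) = 4.904×10¹² × (2.749×10⁻⁷ − 1.900×10⁻⁷) = 4.161×10⁵ m²/s².
v = 645.0 m/s.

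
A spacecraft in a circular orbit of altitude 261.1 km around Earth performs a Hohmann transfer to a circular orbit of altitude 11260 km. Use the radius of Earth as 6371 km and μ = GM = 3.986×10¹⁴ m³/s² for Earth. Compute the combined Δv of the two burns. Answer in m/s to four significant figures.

r₁ = 6371 + 261.1 = 6632.1 km = 6.6321×10⁶ m.
r₂ = 6371 + 11260 = 17631 km = 1.7631×10⁷ m.
Transfer ellipse a_t = (r₁ + r₂)/2 = 1.213×10⁷ m.
At r₁: circular v_c1 = √(μ/r₁) = 7753 m/s; transfer-perigee v_p = √[μ(2/r₁ − 1/a_t)] = 9346 m/s.
Δv₁ = v_p − v_c1 = 1593 m/s.
At r₂: circular v_c2 = √(μ/r₂) = 4755 m/s; transfer-apogee v_a = √[μ(2/r₂ − 1/a_t)] = 3516 m/s.
Δv₂ = v_c2 − v_a = 1239 m/s.
Total Δv = Δv₁ + Δv₂ = 2833 m/s.

Δv_total ≈ 2833 m/s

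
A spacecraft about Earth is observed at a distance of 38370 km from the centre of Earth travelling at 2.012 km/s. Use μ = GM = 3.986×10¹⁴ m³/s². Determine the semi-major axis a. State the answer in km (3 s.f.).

a ≈ 23800 km

r = 3.837×10⁷ m.
Specific orbital energy ε = v²/2 − μ/r = (2012)²/2 − 3.986×10¹⁴/3.837×10⁷ = -8.364×10⁶ J/kg.
Since ε = −μ/(2a), a = −μ/(2ε) = 2.383×10⁷ m = 23828 km.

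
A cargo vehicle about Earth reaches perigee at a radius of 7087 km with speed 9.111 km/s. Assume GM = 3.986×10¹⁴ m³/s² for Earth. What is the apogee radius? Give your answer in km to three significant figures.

apogee radius ≈ 20000 km

r_p = 7.087×10⁶ m.
Specific energy ε = v²/2 − μ/r = -1.474×10⁷ J/kg, so a = −μ/(2ε) = 1.352×10⁷ m.
The apsides satisfy r_p + r_a = 2a, so the apogee radius is 2a − r_p = 1.996×10⁷ m = 19958 km.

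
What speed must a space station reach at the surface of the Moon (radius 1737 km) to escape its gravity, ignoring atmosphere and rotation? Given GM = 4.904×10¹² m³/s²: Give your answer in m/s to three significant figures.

v_esc ≈ 2380 m/s

r = R = 1.737×10⁶ m.
Escape speed v_esc = √(2μ/r) = √(2 × 4.904×10¹² / 1.737×10⁶) = √(5.647×10⁶) = 2376 m/s.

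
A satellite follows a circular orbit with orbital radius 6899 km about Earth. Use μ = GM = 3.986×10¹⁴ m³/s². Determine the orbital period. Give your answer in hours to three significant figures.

r = 6899 km = 6.899×10⁶ m.
Kepler's third law: T = 2π√(r³/μ) = 2π√((6.899×10⁶)³ / 3.986×10¹⁴).
r³/μ = 8.238×10⁵ s², so T = 2π × 9.076×10² = 5.703×10³ s.
Converting: 5.703×10³ s ÷ 3600 = 1.584 hours.

T ≈ 1.58 hours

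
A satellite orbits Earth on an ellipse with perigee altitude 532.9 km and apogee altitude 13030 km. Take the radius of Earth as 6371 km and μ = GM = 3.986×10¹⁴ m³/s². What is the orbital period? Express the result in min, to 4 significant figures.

T ≈ 250.2 min

r_p = 6371 + 532.9 = 6903.9 km = 6.9039×10⁶ m.
r_a = 6371 + 13030 = 19401 km = 1.9401×10⁷ m.
Semi-major axis a = (r_p + r_a)/2 = (6903.9 + 19401)/2 = 13152 km = 1.315×10⁷ m.
By Kepler's third law T = 2π√(a³/μ) = 2π × 2.389×10³ = 1.501×10⁴ s.
= 250.2 min.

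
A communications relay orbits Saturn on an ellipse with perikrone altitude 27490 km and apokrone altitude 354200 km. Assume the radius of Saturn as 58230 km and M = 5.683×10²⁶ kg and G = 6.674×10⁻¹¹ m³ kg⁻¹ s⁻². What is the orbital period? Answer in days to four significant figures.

μ = GM = 6.674×10⁻¹¹ × 5.683×10²⁶ = 3.793×10¹⁶ m³/s².
r_p = 58230 + 27490 = 85720 km = 8.5720×10⁷ m.
r_a = 58230 + 354200 = 412430 km = 4.1243×10⁸ m.
Semi-major axis a = (r_p + r_a)/2 = (85720 + 4.1243×10⁵)/2 = 2.4908×10⁵ km = 2.491×10⁸ m.
By Kepler's third law T = 2π√(a³/μ) = 2π × 2.018×10⁴ = 1.268×10⁵ s.
= 1.468 days.

T ≈ 1.468 days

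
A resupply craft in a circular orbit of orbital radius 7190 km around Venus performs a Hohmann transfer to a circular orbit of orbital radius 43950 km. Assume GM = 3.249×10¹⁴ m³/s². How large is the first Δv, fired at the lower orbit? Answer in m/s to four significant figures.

Δv ≈ 2091 m/s

r₁ = 7190 km = 7.190×10⁶ m.
r₂ = 43950 km = 4.395×10⁷ m.
Transfer ellipse a_t = (r₁ + r₂)/2 = 2.557×10⁷ m.
At r₁: circular v_c1 = √(μ/r₁) = 6722 m/s; transfer-periapsis v_p = √[μ(2/r₁ − 1/a_t)] = 8813 m/s.
Δv₁ = v_p − v_c1 = 2091 m/s.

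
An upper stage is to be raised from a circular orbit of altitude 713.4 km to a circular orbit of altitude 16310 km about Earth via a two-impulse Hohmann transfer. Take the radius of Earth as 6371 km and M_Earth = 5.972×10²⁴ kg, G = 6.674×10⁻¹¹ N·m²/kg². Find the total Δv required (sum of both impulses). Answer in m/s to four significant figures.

Δv_total ≈ 3059 m/s

μ = GM = 6.674×10⁻¹¹ × 5.972×10²⁴ = 3.986×10¹⁴ m³/s².
r₁ = 6371 + 713.4 = 7084.4 km = 7.0844×10⁶ m.
r₂ = 6371 + 16310 = 22681 km = 2.2681×10⁷ m.
Transfer ellipse a_t = (r₁ + r₂)/2 = 1.488×10⁷ m.
At r₁: circular v_c1 = √(μ/r₁) = 7501 m/s; transfer-perigee v_p = √[μ(2/r₁ − 1/a_t)] = 9260 m/s.
Δv₁ = v_p − v_c1 = 1759 m/s.
At r₂: circular v_c2 = √(μ/r₂) = 4192 m/s; transfer-apogee v_a = √[μ(2/r₂ − 1/a_t)] = 2892 m/s.
Δv₂ = v_c2 − v_a = 1300 m/s.
Total Δv = Δv₁ + Δv₂ = 3059 m/s.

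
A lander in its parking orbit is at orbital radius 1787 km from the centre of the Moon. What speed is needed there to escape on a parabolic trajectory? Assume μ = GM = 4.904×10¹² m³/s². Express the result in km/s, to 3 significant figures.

v_esc ≈ 2.34 km/s

r = 1787 km = 1.787×10⁶ m.
Escape speed v_esc = √(2μ/r) = √(2 × 4.904×10¹² / 1.787×10⁶) = √(5.489×10⁶) = 2343 m/s.
= 2.343 km/s.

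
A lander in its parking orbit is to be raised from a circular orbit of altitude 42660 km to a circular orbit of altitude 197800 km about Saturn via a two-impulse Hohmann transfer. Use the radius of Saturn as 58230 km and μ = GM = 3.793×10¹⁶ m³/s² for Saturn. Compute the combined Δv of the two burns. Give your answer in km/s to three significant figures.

Δv_total ≈ 6.85 km/s

r₁ = 58230 + 42660 = 100890 km = 1.0089×10⁸ m.
r₂ = 58230 + 197800 = 256030 km = 2.5603×10⁸ m.
Transfer ellipse a_t = (r₁ + r₂)/2 = 1.785×10⁸ m.
At r₁: circular v_c1 = √(μ/r₁) = 19390 m/s; transfer-perikrone v_p = √[μ(2/r₁ − 1/a_t)] = 23220 m/s.
Δv₁ = v_p − v_c1 = 3835 m/s.
At r₂: circular v_c2 = √(μ/r₂) = 12170 m/s; transfer-apokrone v_a = √[μ(2/r₂ − 1/a_t)] = 9152 m/s.
Δv₂ = v_c2 − v_a = 3020 m/s.
Total Δv = Δv₁ + Δv₂ = 6855 m/s = 6.855 km/s.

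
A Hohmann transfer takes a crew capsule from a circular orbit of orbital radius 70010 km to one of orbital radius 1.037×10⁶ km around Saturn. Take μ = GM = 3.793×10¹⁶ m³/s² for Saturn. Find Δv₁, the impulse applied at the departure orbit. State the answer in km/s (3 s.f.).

Δv ≈ 8.58 km/s

r₁ = 70010 km = 7.001×10⁷ m.
r₂ = 1.037×10⁶ km = 1.037×10⁹ m.
Transfer ellipse a_t = (r₁ + r₂)/2 = 5.535×10⁸ m.
At r₁: circular v_c1 = √(μ/r₁) = 23280 m/s; transfer-perikrone v_p = √[μ(2/r₁ − 1/a_t)] = 31860 m/s.
Δv₁ = v_p − v_c1 = 8583 m/s.
= 8.583 km/s.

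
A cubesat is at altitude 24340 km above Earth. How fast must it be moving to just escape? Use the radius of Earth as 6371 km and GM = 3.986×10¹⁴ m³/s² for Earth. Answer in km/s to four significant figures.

v_esc ≈ 5.095 km/s

r = 6371 + 24340 = 30711 km = 3.0711×10⁷ m.
Escape speed v_esc = √(2μ/r) = √(2 × 3.986×10¹⁴ / 3.071×10⁷) = √(2.596×10⁷) = 5095 m/s.
= 5.095 km/s.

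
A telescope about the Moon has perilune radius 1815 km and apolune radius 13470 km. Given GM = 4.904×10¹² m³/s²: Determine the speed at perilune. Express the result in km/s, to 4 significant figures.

Semi-major axis a = (r_p + r_a)/2 = 7642.5 km = 7.642×10⁶ m.
Vis-viva: v² = μ(2/r − 1/a) = 4.904×10¹² × (1.102×10⁻⁶ − 1.308×10⁻⁷) = 4.762×10⁶ m²/s².
v = 2182 m/s = 2.182 km/s.

v ≈ 2.182 km/s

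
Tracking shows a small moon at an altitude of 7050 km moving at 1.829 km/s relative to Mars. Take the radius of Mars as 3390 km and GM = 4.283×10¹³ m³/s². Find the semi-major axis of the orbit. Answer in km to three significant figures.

a ≈ 8810 km

r = 3390 + 7050 = 10440 km = 1.044×10⁷ m.
Vis-viva rearranged: 1/a = 2/r − v²/μ = 1.916×10⁻⁷ − 7.811×10⁻⁸ = 1.135×10⁻⁷ m⁻¹.
a = 8.813×10⁶ m = 8813.2 km.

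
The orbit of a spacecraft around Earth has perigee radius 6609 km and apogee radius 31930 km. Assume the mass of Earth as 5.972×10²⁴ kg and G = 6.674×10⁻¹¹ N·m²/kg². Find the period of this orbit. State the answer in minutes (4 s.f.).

μ = GM = 6.674×10⁻¹¹ × 5.972×10²⁴ = 3.986×10¹⁴ m³/s².
Semi-major axis a = (r_p + r_a)/2 = (6609.0 + 31930)/2 = 19270 km = 1.927×10⁷ m.
By Kepler's third law T = 2π√(a³/μ) = 2π × 4.237×10³ = 2.662×10⁴ s.
= 443.7 minutes.

T ≈ 443.7 minutes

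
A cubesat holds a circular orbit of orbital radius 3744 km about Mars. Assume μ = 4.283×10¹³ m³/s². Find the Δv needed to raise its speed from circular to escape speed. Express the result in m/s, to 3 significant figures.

r = 3744 km = 3.744×10⁶ m.
Circular speed v_c = √(μ/r) = 3382 m/s.
Escape speed v_esc = √(2μ/r) = √2 × v_c = 4783 m/s.
Δv = v_esc − v_c = 1401 m/s.

Δv ≈ 1400 m/s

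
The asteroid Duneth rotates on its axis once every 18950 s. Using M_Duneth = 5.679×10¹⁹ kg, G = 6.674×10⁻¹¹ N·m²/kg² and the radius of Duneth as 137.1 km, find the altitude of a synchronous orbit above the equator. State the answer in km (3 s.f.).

μ = GM = 6.674×10⁻¹¹ × 5.679×10¹⁹ = 3.790×10⁹ m³/s².
A synchronous orbit has period T, so by Kepler's third law a = (μT²/4π²)^(1/3).
μT²/4π² = 3.790×10⁹ × (1.895×10⁴)² / 39.48 = 3.448×10¹⁶ m³.
a = 3.255×10⁵ m = 325.47 km.
Altitude h = a − R = 325.47 − 137.1 = 188.37 km.

h_sync ≈ 188 km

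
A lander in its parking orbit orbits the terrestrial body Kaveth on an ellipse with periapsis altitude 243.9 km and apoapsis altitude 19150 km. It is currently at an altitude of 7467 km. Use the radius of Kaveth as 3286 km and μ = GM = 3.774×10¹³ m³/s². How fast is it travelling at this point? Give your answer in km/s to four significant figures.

v ≈ 2.028 km/s

r_p = 3286 + 243.9 = 3529.9 km = 3.5299×10⁶ m.
r_a = 3286 + 19150 = 22436 km = 2.2436×10⁷ m.
r = 3286 + 7467 = 10753 km = 1.075×10⁷ m.
Semi-major axis a = (r_p + r_a)/2 = 12983 km = 1.298×10⁷ m.
Vis-viva: v² = μ(2/r − 1/a) = 3.774×10¹³ × (1.860×10⁻⁷ − 7.702×10⁻⁸) = 4.113×10⁶ m²/s².
v = 2028 m/s = 2.028 km/s.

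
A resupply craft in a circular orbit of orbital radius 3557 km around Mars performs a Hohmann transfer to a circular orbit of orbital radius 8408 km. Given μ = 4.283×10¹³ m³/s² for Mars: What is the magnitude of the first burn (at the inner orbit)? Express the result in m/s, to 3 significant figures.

Δv ≈ 644 m/s

r₁ = 3557 km = 3.557×10⁶ m.
r₂ = 8408 km = 8.408×10⁶ m.
Transfer ellipse a_t = (r₁ + r₂)/2 = 5.982×10⁶ m.
At r₁: circular v_c1 = √(μ/r₁) = 3470 m/s; transfer-periapsis v_p = √[μ(2/r₁ − 1/a_t)] = 4114 m/s.
Δv₁ = v_p − v_c1 = 643.7 m/s.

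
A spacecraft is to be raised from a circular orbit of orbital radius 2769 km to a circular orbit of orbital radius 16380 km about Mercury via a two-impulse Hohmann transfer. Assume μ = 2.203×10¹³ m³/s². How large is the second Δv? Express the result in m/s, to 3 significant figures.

Δv ≈ 536 m/s

r₁ = 2769 km = 2.769×10⁶ m.
r₂ = 16380 km = 1.638×10⁷ m.
Transfer ellipse a_t = (r₁ + r₂)/2 = 9.574×10⁶ m.
At r₁: circular v_c1 = √(μ/r₁) = 2821 m/s; transfer-periherm v_p = √[μ(2/r₁ − 1/a_t)] = 3689 m/s.
At r₂: circular v_c2 = √(μ/r₂) = 1160 m/s; transfer-apoherm v_a = √[μ(2/r₂ − 1/a_t)] = 623.7 m/s.
Δv₂ = v_c2 − v_a = 536.0 m/s.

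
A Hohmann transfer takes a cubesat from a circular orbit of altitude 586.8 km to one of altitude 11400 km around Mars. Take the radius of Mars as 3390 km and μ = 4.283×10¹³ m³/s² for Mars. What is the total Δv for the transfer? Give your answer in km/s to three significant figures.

r₁ = 3390 + 586.8 = 3976.8 km = 3.9768×10⁶ m.
r₂ = 3390 + 11400 = 14790 km = 1.4790×10⁷ m.
Transfer ellipse a_t = (r₁ + r₂)/2 = 9.383×10⁶ m.
At r₁: circular v_c1 = √(μ/r₁) = 3282 m/s; transfer-periapsis v_p = √[μ(2/r₁ − 1/a_t)] = 4120 m/s.
Δv₁ = v_p − v_c1 = 838.4 m/s.
At r₂: circular v_c2 = √(μ/r₂) = 1702 m/s; transfer-apoapsis v_a = √[μ(2/r₂ − 1/a_t)] = 1108 m/s.
Δv₂ = v_c2 − v_a = 593.9 m/s.
Total Δv = Δv₁ + Δv₂ = 1432 m/s = 1.432 km/s.

Δv_total ≈ 1.43 km/s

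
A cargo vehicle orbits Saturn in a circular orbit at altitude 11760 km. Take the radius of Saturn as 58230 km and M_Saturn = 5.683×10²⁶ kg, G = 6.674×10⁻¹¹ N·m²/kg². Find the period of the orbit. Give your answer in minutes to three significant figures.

μ = GM = 6.674×10⁻¹¹ × 5.683×10²⁶ = 3.793×10¹⁶ m³/s².
r = 58230 + 11760 = 69990 km = 6.9990×10⁷ m.
Kepler's third law: T = 2π√(r³/μ) = 2π√((6.999×10⁷)³ / 3.793×10¹⁶).
r³/μ = 9.039×10⁶ s², so T = 2π × 3.007×10³ = 1.889×10⁴ s.
Converting: 1.889×10⁴ s ÷ 60.00 = 314.8 minutes.

T ≈ 315 minutes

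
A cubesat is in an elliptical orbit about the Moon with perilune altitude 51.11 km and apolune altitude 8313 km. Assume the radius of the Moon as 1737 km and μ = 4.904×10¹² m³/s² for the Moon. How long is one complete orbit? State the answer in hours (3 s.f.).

r_p = 1737 + 51.11 = 1788.1 km = 1.7881×10⁶ m.
r_a = 1737 + 8313 = 10050 km = 1.0050×10⁷ m.
Semi-major axis a = (r_p + r_a)/2 = (1788.1 + 10050)/2 = 5919.1 km = 5.919×10⁶ m.
By Kepler's third law T = 2π√(a³/μ) = 2π × 6.503×10³ = 4.086×10⁴ s.
= 11.35 hours.

T ≈ 11.3 hours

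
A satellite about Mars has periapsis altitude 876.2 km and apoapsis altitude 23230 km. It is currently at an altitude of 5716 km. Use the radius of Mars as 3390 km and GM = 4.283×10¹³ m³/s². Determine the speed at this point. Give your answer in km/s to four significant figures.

r_p = 3390 + 876.2 = 4266.2 km = 4.2662×10⁶ m.
r_a = 3390 + 23230 = 26620 km = 2.6620×10⁷ m.
r = 3390 + 5716 = 9106.0 km = 9.106×10⁶ m.
Semi-major axis a = (r_p + r_a)/2 = 15443 km = 1.544×10⁷ m.
Vis-viva: v² = μ(2/r − 1/a) = 4.283×10¹³ × (2.196×10⁻⁷ − 6.475×10⁻⁸) = 6.634×10⁶ m²/s².
v = 2576 m/s = 2.576 km/s.

v ≈ 2.576 km/s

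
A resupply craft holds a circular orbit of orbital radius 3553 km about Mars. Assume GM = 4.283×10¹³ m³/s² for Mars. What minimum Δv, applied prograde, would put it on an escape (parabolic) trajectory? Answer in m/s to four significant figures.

r = 3553 km = 3.553×10⁶ m.
Circular speed v_c = √(μ/r) = 3472 m/s.
Escape speed v_esc = √(2μ/r) = √2 × v_c = 4910 m/s.
Δv = v_esc − v_c = 1438 m/s.

Δv ≈ 1438 m/s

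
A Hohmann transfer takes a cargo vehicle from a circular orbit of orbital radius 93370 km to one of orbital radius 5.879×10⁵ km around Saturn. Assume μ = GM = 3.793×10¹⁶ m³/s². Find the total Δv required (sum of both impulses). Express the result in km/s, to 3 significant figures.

Δv_total ≈ 10.2 km/s

r₁ = 93370 km = 9.337×10⁷ m.
r₂ = 5.879×10⁵ km = 5.879×10⁸ m.
Transfer ellipse a_t = (r₁ + r₂)/2 = 3.406×10⁸ m.
At r₁: circular v_c1 = √(μ/r₁) = 20160 m/s; transfer-perikrone v_p = √[μ(2/r₁ − 1/a_t)] = 26480 m/s.
Δv₁ = v_p − v_c1 = 6323 m/s.
At r₂: circular v_c2 = √(μ/r₂) = 8032 m/s; transfer-apokrone v_a = √[μ(2/r₂ − 1/a_t)] = 4205 m/s.
Δv₂ = v_c2 − v_a = 3827 m/s.
Total Δv = Δv₁ + Δv₂ = 10150 m/s = 10.15 km/s.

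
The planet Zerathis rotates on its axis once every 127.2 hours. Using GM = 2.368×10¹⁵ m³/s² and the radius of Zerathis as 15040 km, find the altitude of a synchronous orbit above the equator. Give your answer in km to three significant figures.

T = 127.2 hours = 4.579×10⁵ s.
A synchronous orbit has period T, so by Kepler's third law a = (μT²/4π²)^(1/3).
μT²/4π² = 2.368×10¹⁵ × (4.579×10⁵)² / 39.48 = 1.258×10²⁵ m³.
a = 2.326×10⁸ m = 2.3256×10⁵ km.
Altitude h = a − R = 2.3256×10⁵ − 15040 = 2.1752×10⁵ km.

h_sync ≈ 2.18×10⁵ km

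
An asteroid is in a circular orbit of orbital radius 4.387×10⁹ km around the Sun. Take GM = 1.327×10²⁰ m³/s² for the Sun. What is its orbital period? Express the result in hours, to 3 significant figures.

T ≈ 1390000 hours

r = 4.387×10⁹ km = 4.387×10¹² m.
Kepler's third law: T = 2π√(r³/μ) = 2π√((4.387×10¹²)³ / 1.327×10²⁰).
r³/μ = 6.363×10¹⁷ s², so T = 2π × 7.977×10⁸ = 5.012×10⁹ s.
Converting: 5.012×10⁹ s ÷ 3600 = 1.392×10⁶ hours.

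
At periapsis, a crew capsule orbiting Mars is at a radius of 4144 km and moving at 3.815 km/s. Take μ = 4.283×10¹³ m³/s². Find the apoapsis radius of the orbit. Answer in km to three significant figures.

r_p = 4.144×10⁶ m.
Specific energy ε = v²/2 − μ/r = -3.058×10⁶ J/kg, so a = −μ/(2ε) = 7.002×10⁶ m.
The apsides satisfy r_p + r_a = 2a, so the apoapsis radius is 2a − r_p = 9.860×10⁶ m = 9860.5 km.

apoapsis radius ≈ 9860 km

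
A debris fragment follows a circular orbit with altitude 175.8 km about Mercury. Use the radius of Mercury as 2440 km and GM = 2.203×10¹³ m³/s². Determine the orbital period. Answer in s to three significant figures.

r = 2440 + 175.8 = 2615.8 km = 2.6158×10⁶ m.
Kepler's third law: T = 2π√(r³/μ) = 2π√((2.616×10⁶)³ / 2.203×10¹³).
r³/μ = 8.125×10⁵ s², so T = 2π × 9.014×10² = 5.663×10³ s.

T ≈ 5660 s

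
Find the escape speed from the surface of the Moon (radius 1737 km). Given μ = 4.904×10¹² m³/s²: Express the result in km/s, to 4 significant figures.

r = R = 1.737×10⁶ m.
Escape speed v_esc = √(2μ/r) = √(2 × 4.904×10¹² / 1.737×10⁶) = √(5.647×10⁶) = 2376 m/s.
= 2.376 km/s.

v_esc ≈ 2.376 km/s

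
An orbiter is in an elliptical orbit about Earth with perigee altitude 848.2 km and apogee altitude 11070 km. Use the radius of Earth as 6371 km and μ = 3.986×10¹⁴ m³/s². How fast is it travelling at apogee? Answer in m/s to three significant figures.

v ≈ 3660 m/s

r_p = 6371 + 848.2 = 7219.2 km = 7.2192×10⁶ m.
r_a = 6371 + 11070 = 17441 km = 1.7441×10⁷ m.
Semi-major axis a = (r_p + r_a)/2 = 12330 km = 1.233×10⁷ m.
Vis-viva: v² = μ(2/r − 1/a) = 3.986×10¹⁴ × (1.147×10⁻⁷ − 8.110×10⁻⁸) = 1.338×10⁷ m²/s².
v = 3658 m/s.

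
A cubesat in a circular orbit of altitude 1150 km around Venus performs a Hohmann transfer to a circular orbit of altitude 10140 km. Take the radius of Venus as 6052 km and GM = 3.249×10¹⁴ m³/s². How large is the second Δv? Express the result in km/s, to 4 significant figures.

Δv ≈ 0.9645 km/s

r₁ = 6052 + 1150 = 7202.0 km = 7.2020×10⁶ m.
r₂ = 6052 + 10140 = 16192 km = 1.6192×10⁷ m.
Transfer ellipse a_t = (r₁ + r₂)/2 = 1.170×10⁷ m.
At r₁: circular v_c1 = √(μ/r₁) = 6717 m/s; transfer-periapsis v_p = √[μ(2/r₁ − 1/a_t)] = 7902 m/s.
At r₂: circular v_c2 = √(μ/r₂) = 4479 m/s; transfer-apoapsis v_a = √[μ(2/r₂ − 1/a_t)] = 3515 m/s.
Δv₂ = v_c2 − v_a = 964.5 m/s.
= 0.9645 km/s.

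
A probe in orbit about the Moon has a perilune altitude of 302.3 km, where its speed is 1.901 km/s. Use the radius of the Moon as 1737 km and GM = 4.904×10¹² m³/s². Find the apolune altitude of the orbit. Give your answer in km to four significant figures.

apolune altitude ≈ 4426 km

r_p = 1737 + 302.3 = 2039.3 km = 2.039×10⁶ m.
Specific energy ε = v²/2 − μ/r = -5.978×10⁵ J/kg, so a = −μ/(2ε) = 4.101×10⁶ m.
The apsides satisfy r_p + r_a = 2a, so the apolune radius is 2a − r_p = 6.163×10⁶ m = 6163.5 km.
Apolune altitude = 6163.5 − 1737 = 4426.5 km.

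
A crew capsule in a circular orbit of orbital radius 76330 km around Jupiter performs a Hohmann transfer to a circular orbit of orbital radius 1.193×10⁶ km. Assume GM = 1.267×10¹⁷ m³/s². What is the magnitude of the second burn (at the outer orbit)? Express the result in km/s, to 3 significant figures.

Δv ≈ 6.73 km/s

r₁ = 76330 km = 7.633×10⁷ m.
r₂ = 1.193×10⁶ km = 1.193×10⁹ m.
Transfer ellipse a_t = (r₁ + r₂)/2 = 6.347×10⁸ m.
At r₁: circular v_c1 = √(μ/r₁) = 40740 m/s; transfer-perijove v_p = √[μ(2/r₁ − 1/a_t)] = 55860 m/s.
At r₂: circular v_c2 = √(μ/r₂) = 10310 m/s; transfer-apojove v_a = √[μ(2/r₂ − 1/a_t)] = 3574 m/s.
Δv₂ = v_c2 − v_a = 6732 m/s.
= 6.732 km/s.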